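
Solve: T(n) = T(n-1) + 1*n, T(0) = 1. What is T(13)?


Expanding the recurrence:
T(13) = T(12) + 1*13
       = T(11) + 1*12 + 1*13
       ...
       = T(0) + 1*(1 + 2 + ... + 13)
       = 1 + 1 * 13*14/2
       = 1 + 1 * 91
       = 1 + 91 = 92


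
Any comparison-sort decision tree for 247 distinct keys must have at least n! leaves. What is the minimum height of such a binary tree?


A binary decision tree of height h has at most 2^h leaves and needs at least n! of them, so h >= ceil(log2(n!)).
247! is far too large to multiply out, so use Stirling's series:
  ln(n!) ~ n ln n - n + (1/2) ln(2 pi n) + 1/(12n)  (error below 1/(360 n^3), negligible here)
  ln(247) = 5.5093883
  n ln n = 247 * 5.5093883 = 1360.8189
  (1/2) ln(2 pi * 247) = (1/2) ln(1551.9468) = 3.6736
  1/(12*247) = 0.0003
  ln(247!) ~ 1360.8189 - 247 + 3.6736 + 0.0003 = 1117.4928
Convert to base 2: log2(247!) = 1117.4928 / ln 2 = 1117.4928 / 0.69314718 = 1612.2013
ceil(1612.2013) = 1613


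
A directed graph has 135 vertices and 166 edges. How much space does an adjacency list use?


Adjacency list: one list head per vertex + one entry per edge
Vertex heads: 135
Edge entries: 166
Total = 135 + 166 = 301


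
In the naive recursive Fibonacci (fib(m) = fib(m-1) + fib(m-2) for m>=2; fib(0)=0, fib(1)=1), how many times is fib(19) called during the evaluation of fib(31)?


Let N(m) = number of times fib(m) is called while evaluating fib(31).
N(31) = 1 (the initial call).
N(30) = 1 (only fib(31) calls it).
For 1 <= m <= 29: fib(m) is called by fib(m+1) and fib(m+2), so
  N(m) = N(m+1) + N(m+2).
fib(0) is called only by fib(2), so N(0) = N(2).
Walk down from m=31:
  N(31)=1, N(30)=1, N(29)=2, N(28)=3, N(27)=5, N(26)=8, N(25)=13, N(24)=21, N(23)=34, N(22)=55, N(21)=89, N(20)=144, N(19)=233
N(19) = 233


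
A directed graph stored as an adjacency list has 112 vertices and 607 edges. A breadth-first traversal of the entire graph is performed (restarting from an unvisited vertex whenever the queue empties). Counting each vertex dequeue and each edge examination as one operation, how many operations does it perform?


A full BFS traversal dequeues each vertex once and examines each edge once.
Vertex visits: 112
Edge visits: 607
V + E = 112 + 607 = 719


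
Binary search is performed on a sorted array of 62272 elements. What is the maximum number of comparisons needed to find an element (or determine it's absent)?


Binary search halves the search space each comparison:
  Step 1: search space = 62272 -> 31136
  Step 2: search space = 31136 -> 15568
  Step 3: search space = 15568 -> 7784
  Step 4: search space = 7784 -> 3892
  Step 5: search space = 3892 -> 1946
  Step 6: search space = 1946 -> 973
  Step 7: search space = 973 -> 486
  Step 8: search space = 486 -> 243
  Step 9: search space = 243 -> 121
  Step 10: search space = 121 -> 60
  Step 11: search space = 60 -> 30
  Step 12: search space = 30 -> 15
  Step 13: search space = 15 -> 7
  Step 14: search space = 7 -> 3
  Step 15: search space = 3 -> 1
  Step 16: search space = 1 (final check)
Maximum comparisons = floor(log2(62272)) + 1 = 15 + 1 = 16


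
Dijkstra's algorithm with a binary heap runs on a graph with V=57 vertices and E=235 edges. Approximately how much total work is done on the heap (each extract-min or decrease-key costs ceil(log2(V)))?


Dijkstra with a binary heap: each vertex is extracted once, each edge may relax once.
Each heap operation costs O(log V).
V + E = 57 + 235 = 292
ceil(log2(57)) = 6 (since 2^5 = 32 < 57 <= 64 = 2^6)
Total heap work = (V+E) * ceil(log2(V)) = 292 * 6 = 1752


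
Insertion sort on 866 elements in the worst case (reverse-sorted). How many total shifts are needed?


In the worst case (reverse-sorted), each element shifts past all previous:
  Element 1: 1 shifts
  Element 2: 2 shifts
  Element 3: 3 shifts
  Element 4: 4 shifts
  Element 5: 5 shifts
  ...
  Element 865: 865 shifts
Total = 1 + 2 + ... + 865
= 866*(866-1)/2 = 374545


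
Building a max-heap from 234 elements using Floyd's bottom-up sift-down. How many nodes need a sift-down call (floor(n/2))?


In a heap of 234 elements (0-indexed array):
  Last element index: 233
  Parent of last element: floor((233 - 1) / 2) = 116
  Internal nodes: indices 0 to 116
  Count = floor(234/2) = 117


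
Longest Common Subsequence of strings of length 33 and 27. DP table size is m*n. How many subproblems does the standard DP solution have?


DP table indexed by positions in both strings.
First string: 33 positions
Second string: 27 positions
Total = 33 * 27 = 891


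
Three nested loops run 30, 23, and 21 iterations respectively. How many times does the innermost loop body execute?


Loop 1 (outermost): 30 iterations
Loop 2 (middle): 23 iterations per outer
Loop 3 (innermost): 21 iterations per middle
Total = 30 * 23 * 21 = 14490


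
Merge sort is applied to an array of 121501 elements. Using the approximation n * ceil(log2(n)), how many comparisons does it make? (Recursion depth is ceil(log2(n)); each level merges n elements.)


Merge sort divides the array into halves recursively.
Number of levels = ceil(log2(121501)) = 17
At each level, approximately n = 121501 comparisons are needed for merging.
Total comparisons ~ n * ceil(log2(n)) = 121501 * 17 = 2065517


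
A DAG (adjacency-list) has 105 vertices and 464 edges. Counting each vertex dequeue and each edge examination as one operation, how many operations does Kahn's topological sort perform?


V = 105 (vertex processing)
E = 464 (edge processing)
V + E = 105 + 464 = 569


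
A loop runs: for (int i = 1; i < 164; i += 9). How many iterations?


Loop starts at i = 1, increments by 9, stops when i >= 164.
Number of iterations = ceil((164 - 1) / 9)
= ceil(163 / 9)
= 19


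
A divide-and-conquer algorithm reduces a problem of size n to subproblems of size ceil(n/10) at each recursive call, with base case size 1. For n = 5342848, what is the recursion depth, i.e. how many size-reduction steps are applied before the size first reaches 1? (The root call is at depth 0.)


Each step divides the size by 10 (rounding up); after k steps the size is ceil(n/10^k), which equals 1 exactly when 10^k >= n.
So the depth is the smallest k with 10^k >= 5342848, i.e. ceil(log_10(5342848)).
10^6 = 1000000 < 5342848 <= 10000000 = 10^7
Recursion depth = 7


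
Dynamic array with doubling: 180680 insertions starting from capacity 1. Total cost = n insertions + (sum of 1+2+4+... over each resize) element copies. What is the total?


n = 180680
Insertion costs: 180680
Resizes copy 1, 2, 4, ... up to the largest power of 2 that is <= n-1 = 180679, i.e. 131072.
Copy costs = 1 + 2 + 4 + 8 + 16 + 32 + 64 + 128 + 256 + 512 + 1024 + 2048 + 4096 + 8192 + 16384 + 32768 + 65536 + 131072 = 262143
Total = 180680 + 262143 = 442823


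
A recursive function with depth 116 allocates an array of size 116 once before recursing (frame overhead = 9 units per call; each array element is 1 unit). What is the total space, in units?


Array allocation: 116 units (allocated once)
Stack frames: 116 deep * 9 per frame = 1044 units
Total = 116 + 1044 = 1160


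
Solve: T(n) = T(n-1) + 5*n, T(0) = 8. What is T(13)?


Expanding the recurrence:
T(13) = T(12) + 5*13
       = T(11) + 5*12 + 5*13
       ...
       = T(0) + 5*(1 + 2 + ... + 13)
       = 8 + 5 * 13*14/2
       = 8 + 5 * 91
       = 8 + 455 = 463


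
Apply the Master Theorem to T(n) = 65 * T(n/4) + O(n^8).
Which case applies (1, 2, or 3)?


The Master Theorem: T(n) = a*T(n/b) + O(n^c)
  a = 65, b = 4, c = 8
log_b(a) = log_4(65) ~ 3.011
Compare b^c with a: 4^8 = 65536 > 65, so c > log_b(a).
Since c > log_b(a), Case 3 applies.
T(n) = O(n^8)
Master Theorem case = 3


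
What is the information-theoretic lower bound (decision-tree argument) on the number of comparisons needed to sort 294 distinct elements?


A binary decision tree of height h has at most 2^h leaves and needs at least n! of them, so h >= ceil(log2(n!)).
294! is far too large to multiply out, so use Stirling's series:
  ln(n!) ~ n ln n - n + (1/2) ln(2 pi n) + 1/(12n)  (error below 1/(360 n^3), negligible here)
  ln(294) = 5.6835798
  n ln n = 294 * 5.6835798 = 1670.9725
  (1/2) ln(2 pi * 294) = (1/2) ln(1847.2565) = 3.7607
  1/(12*294) = 0.0003
  ln(294!) ~ 1670.9725 - 294 + 3.7607 + 0.0003 = 1380.7335
Convert to base 2: log2(294!) = 1380.7335 / ln 2 = 1380.7335 / 0.69314718 = 1991.9774
ceil(1991.9774) = 1992


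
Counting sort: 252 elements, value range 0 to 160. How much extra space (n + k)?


n = 252 (output array)
k = 161 (count array for 161 distinct values)
Extra space = 252 + 161 = 413


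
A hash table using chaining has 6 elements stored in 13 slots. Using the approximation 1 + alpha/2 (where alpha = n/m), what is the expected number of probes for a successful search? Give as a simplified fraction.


Load factor alpha = n/m = 6/13
Expected probes = 1 + alpha/2 = 1 + 6/(2*13)
= 1 + 6/26
= 26/26 + 6/26
= 32/26
Simplify: 16/13


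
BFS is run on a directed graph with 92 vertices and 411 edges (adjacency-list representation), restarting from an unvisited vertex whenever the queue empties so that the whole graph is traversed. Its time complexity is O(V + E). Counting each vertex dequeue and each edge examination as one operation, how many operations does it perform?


A full BFS traversal dequeues each vertex exactly once and examines each directed edge exactly once.
V = 92 (vertex processing cost)
E = 411 (edge examination cost)
Total operations proportional to V + E = 92 + 411 = 503


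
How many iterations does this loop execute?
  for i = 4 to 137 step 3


The loop variable i takes values starting at 4 and increments by 3 each iteration.
Sequence: i = 4, 7, 10, 13, 16, 19, 22, 25, 28, ...
The upper bound 137 is inclusive, so the count is floor((last - first) / step) + 1:
floor((137 - 4) / 3) + 1 = floor(133/3) + 1 = 44 + 1 = 45


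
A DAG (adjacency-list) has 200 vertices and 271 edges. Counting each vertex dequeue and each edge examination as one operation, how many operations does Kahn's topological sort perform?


V = 200 (vertex processing)
E = 271 (edge processing)
V + E = 200 + 271 = 471


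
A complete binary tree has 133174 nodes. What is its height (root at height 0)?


In a complete binary tree, level k holds nodes 2^k .. 2^(k+1)-1 (1-indexed).
Height = floor(log2(n)) = floor(log2(133174)) = 17
Check: 2^17 = 131072 <= 133174 < 262144 = 2^18


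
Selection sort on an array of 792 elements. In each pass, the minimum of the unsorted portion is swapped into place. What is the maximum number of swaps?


Selection sort performs one swap per pass:
  Pass 1: find min in positions 0 to 791, swap with position 0
  Pass 2: find min in positions 1 to 791, swap with position 1
  Pass 3: find min in positions 2 to 791, swap with position 2
  Pass 4: find min in positions 3 to 791, swap with position 3
  Pass 5: find min in positions 4 to 791, swap with position 4
  ... (786 more passes)
Total passes (and swaps) = n - 1 = 792 - 1 = 791


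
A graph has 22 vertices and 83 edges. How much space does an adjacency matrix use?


Adjacency matrix: V x V grid of entries
Space = V^2 = 22^2 = 22 * 22 = 484


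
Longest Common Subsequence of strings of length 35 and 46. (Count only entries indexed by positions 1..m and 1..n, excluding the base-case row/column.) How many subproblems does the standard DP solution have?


DP table indexed by positions in both strings.
First string: 35 positions
Second string: 46 positions
Total = 35 * 46 = 1610


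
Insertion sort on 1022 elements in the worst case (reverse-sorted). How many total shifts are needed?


In the worst case (reverse-sorted), each element shifts past all previous:
  Element 1: 1 shifts
  Element 2: 2 shifts
  Element 3: 3 shifts
  Element 4: 4 shifts
  Element 5: 5 shifts
  ...
  Element 1021: 1021 shifts
Total = 1 + 2 + ... + 1021
= 1022*(1022-1)/2 = 521731


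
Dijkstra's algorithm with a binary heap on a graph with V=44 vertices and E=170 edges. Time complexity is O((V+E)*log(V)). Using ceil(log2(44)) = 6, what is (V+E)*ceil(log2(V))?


Dijkstra with a binary heap: each vertex is extracted once, each edge may relax once.
Each heap operation costs O(log V).
V + E = 44 + 170 = 214
ceil(log2(44)) = 6 (since 2^5 = 32 < 44 <= 64 = 2^6)
Total heap work = (V+E) * ceil(log2(V)) = 214 * 6 = 1284


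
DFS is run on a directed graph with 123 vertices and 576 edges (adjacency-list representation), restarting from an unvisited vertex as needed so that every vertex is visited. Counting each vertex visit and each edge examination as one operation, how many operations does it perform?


A full DFS traversal processes each vertex exactly once (push/pop on stack).
Each directed edge is examined once.
V = 123, E = 576
V + E = 699


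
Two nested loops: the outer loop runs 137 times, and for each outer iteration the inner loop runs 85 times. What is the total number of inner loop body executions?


Outer loop: 137 iterations
Inner loop: 85 iterations per outer iteration
Total = 137 * 85 = 11645


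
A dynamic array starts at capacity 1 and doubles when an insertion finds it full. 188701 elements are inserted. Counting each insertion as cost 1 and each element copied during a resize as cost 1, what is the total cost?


n = 188701
Insertion costs: 188701
Resizes copy 1, 2, 4, ... up to the largest power of 2 that is <= n-1 = 188700, i.e. 131072.
Copy costs = 1 + 2 + 4 + 8 + 16 + 32 + 64 + 128 + 256 + 512 + 1024 + 2048 + 4096 + 8192 + 16384 + 32768 + 65536 + 131072 = 262143
Total = 188701 + 262143 = 450844


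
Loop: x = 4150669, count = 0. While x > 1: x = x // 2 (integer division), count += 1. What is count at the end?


The variable x halves each step:
x = 4150669 -> 2075334 -> 1037667 -> 518833 -> 259416 -> 129708 -> 64854 -> 32427 -> 16213 -> 8106 -> 4053 -> 2026 -> 1013 -> 506 -> 253 -> 126 -> 63 -> 31 -> 15 -> 7 -> 3 -> 1
Number of halvings = floor(log2(4150669)) = 21


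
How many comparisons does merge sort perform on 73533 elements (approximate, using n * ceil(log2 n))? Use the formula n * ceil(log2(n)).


Recursion depth: ceil(log2(73533)) = 17
Each recursion level merges n = 73533 elements
Total = 73533 * 17 = 1250061


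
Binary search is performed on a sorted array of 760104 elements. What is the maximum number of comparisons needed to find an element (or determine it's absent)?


Binary search halves the search space each comparison:
  Step 1: search space = 760104 -> 380052
  Step 2: search space = 380052 -> 190026
  Step 3: search space = 190026 -> 95013
  Step 4: search space = 95013 -> 47506
  Step 5: search space = 47506 -> 23753
  Step 6: search space = 23753 -> 11876
  Step 7: search space = 11876 -> 5938
  Step 8: search space = 5938 -> 2969
  Step 9: search space = 2969 -> 1484
  Step 10: search space = 1484 -> 742
  Step 11: search space = 742 -> 371
  Step 12: search space = 371 -> 185
  Step 13: search space = 185 -> 92
  Step 14: search space = 92 -> 46
  Step 15: search space = 46 -> 23
  Step 16: search space = 23 -> 11
  Step 17: search space = 11 -> 5
  Step 18: search space = 5 -> 2
  Step 19: search space = 2 -> 1
  Step 20: search space = 1 (final check)
Maximum comparisons = floor(log2(760104)) + 1 = 19 + 1 = 20


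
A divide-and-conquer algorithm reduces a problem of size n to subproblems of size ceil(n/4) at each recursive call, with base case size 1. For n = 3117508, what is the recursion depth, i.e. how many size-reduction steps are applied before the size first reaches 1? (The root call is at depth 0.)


Each step divides the size by 4 (rounding up); after k steps the size is ceil(n/4^k), which equals 1 exactly when 4^k >= n.
So the depth is the smallest k with 4^k >= 3117508, i.e. ceil(log_4(3117508)).
4^10 = 1048576 < 3117508 <= 4194304 = 4^11
Recursion depth = 11


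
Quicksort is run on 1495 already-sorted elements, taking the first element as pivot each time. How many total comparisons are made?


Sum of comparisons per partition:
1494 + 1493 + ... + 1 + 0
= 1495 * (1495 - 1) / 2
= 1495 * 1494 / 2
= 1116765


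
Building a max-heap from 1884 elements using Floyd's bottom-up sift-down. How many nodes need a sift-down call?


In a heap of 1884 elements (0-indexed array):
  Last element index: 1883
  Parent of last element: floor((1883 - 1) / 2) = 941
  Internal nodes: indices 0 to 941
  Count = floor(1884/2) = 942


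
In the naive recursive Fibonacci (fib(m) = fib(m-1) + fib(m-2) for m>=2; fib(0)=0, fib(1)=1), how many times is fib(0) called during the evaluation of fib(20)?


Let N(m) = number of times fib(m) is called while evaluating fib(20).
N(20) = 1 (the initial call).
N(19) = 1 (only fib(20) calls it).
For 1 <= m <= 18: fib(m) is called by fib(m+1) and fib(m+2), so
  N(m) = N(m+1) + N(m+2).
fib(0) is called only by fib(2), so N(0) = N(2).
Walk down from m=20:
  N(20)=1, N(19)=1, N(18)=2, N(17)=3, N(16)=5, N(15)=8, N(14)=13, N(13)=21, N(12)=34, N(11)=55, N(10)=89, N(9)=144, N(8)=233, N(7)=377, N(6)=610, N(5)=987, N(4)=1597, N(3)=2584, N(2)=4181, N(1)=6765, N(0)=N(2)=4181
N(0) = 4181


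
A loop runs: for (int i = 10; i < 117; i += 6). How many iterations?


Loop starts at i = 10, increments by 6, stops when i >= 117.
Number of iterations = ceil((117 - 10) / 6)
= ceil(107 / 6)
= 18


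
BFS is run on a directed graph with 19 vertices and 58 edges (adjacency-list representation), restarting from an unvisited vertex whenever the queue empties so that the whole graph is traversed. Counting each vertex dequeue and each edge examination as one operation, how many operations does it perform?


A full BFS traversal dequeues each vertex exactly once and examines each directed edge exactly once.
V = 19 (vertex processing cost)
E = 58 (edge examination cost)
Total operations proportional to V + E = 19 + 58 = 77


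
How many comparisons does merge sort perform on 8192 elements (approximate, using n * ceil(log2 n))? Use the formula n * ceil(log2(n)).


Recursion depth: ceil(log2(8192)) = 13
Each recursion level merges n = 8192 elements
Total = 8192 * 13 = 106496


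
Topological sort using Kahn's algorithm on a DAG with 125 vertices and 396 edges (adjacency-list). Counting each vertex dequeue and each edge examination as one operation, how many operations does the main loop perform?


Kahn's algorithm:
  1. Compute in-degrees: O(V + E)
  2. Process queue: each vertex dequeued once (O(V))
     each edge examined once (O(E))
Total = V + E = 125 + 396 = 521


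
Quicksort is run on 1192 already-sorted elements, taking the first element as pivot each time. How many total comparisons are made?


Sum of comparisons per partition:
1191 + 1190 + ... + 1 + 0
= 1192 * (1192 - 1) / 2
= 1192 * 1191 / 2
= 709836


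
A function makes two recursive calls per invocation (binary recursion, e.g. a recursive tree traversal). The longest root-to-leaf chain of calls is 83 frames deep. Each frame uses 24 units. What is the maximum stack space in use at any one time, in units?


Binary recursion: the two calls run one after the other, so only one root-to-leaf chain of frames is on the stack at a time.
Maximum depth (longest chain) = 83 frames
Each frame = 24 units
Max stack space = 83 * 24 = 1992


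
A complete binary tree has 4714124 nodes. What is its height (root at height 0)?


In a complete binary tree, level k holds nodes 2^k .. 2^(k+1)-1 (1-indexed).
Height = floor(log2(n)) = floor(log2(4714124)) = 22
Check: 2^22 = 4194304 <= 4714124 < 8388608 = 2^23


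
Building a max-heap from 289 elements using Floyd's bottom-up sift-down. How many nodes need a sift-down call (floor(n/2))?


In a heap of 289 elements (0-indexed array):
  Last element index: 288
  Parent of last element: floor((288 - 1) / 2) = 143
  Internal nodes: indices 0 to 143
  Count = floor(289/2) = 144


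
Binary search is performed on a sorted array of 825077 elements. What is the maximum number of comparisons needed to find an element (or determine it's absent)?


Binary search halves the search space each comparison:
  Step 1: search space = 825077 -> 412538
  Step 2: search space = 412538 -> 206269
  Step 3: search space = 206269 -> 103134
  Step 4: search space = 103134 -> 51567
  Step 5: search space = 51567 -> 25783
  Step 6: search space = 25783 -> 12891
  Step 7: search space = 12891 -> 6445
  Step 8: search space = 6445 -> 3222
  Step 9: search space = 3222 -> 1611
  Step 10: search space = 1611 -> 805
  Step 11: search space = 805 -> 402
  Step 12: search space = 402 -> 201
  Step 13: search space = 201 -> 100
  Step 14: search space = 100 -> 50
  Step 15: search space = 50 -> 25
  Step 16: search space = 25 -> 12
  Step 17: search space = 12 -> 6
  Step 18: search space = 6 -> 3
  Step 19: search space = 3 -> 1
  Step 20: search space = 1 (final check)
Maximum comparisons = floor(log2(825077)) + 1 = 19 + 1 = 20


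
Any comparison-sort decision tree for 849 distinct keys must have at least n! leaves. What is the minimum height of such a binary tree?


A binary decision tree of height h has at most 2^h leaves and needs at least n! of them, so h >= ceil(log2(n!)).
849! is far too large to multiply out, so use Stirling's series:
  ln(n!) ~ n ln n - n + (1/2) ln(2 pi n) + 1/(12n)  (error below 1/(360 n^3), negligible here)
  ln(849) = 6.7440592
  n ln n = 849 * 6.7440592 = 5725.7063
  (1/2) ln(2 pi * 849) = (1/2) ln(5334.4243) = 4.2910
  1/(12*849) = 0.0001
  ln(849!) ~ 5725.7063 - 849 + 4.2910 + 0.0001 = 4880.9974
Convert to base 2: log2(849!) = 4880.9974 / ln 2 = 4880.9974 / 0.69314718 = 7041.7907
ceil(7041.7907) = 7042


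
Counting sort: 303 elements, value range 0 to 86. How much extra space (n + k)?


n = 303 (output array)
k = 87 (count array for 87 distinct values)
Extra space = 303 + 87 = 390


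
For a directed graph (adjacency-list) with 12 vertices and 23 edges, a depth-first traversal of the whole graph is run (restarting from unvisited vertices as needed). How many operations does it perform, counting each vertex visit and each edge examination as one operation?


A full DFS traversal visits each vertex once and examines each edge once.
V = 12
E = 23
Sum = 12 + 23 = 35


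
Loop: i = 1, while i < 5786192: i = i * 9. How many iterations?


i multiplies by 9 each step:
i = 1 -> 9 -> 81 -> 729 -> 6561 -> 59049 -> 531441 -> 4782969 -> 43046721 (stop)
Iterations = ceil(log_9(5786192)) = 8


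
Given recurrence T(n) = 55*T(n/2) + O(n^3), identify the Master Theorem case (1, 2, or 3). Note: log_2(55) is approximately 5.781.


Master Theorem parameters: a=55, b=2, c=3
log_b(a) = 5.781
Compare b^c with a: 2^3 = 8 < 55, so c < log_b(a).
Comparing c=3 vs log_b(a)=5.781:
3 < 5.781 => Case 1
Result: T(n) = O(n^(log_2 55)) ~ O(n^5.781)
Master Theorem case = 1


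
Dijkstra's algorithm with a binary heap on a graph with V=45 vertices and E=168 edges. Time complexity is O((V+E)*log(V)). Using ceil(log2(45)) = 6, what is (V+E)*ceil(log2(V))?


Dijkstra with a binary heap: each vertex is extracted once, each edge may relax once.
Each heap operation costs O(log V).
V + E = 45 + 168 = 213
ceil(log2(45)) = 6 (since 2^5 = 32 < 45 <= 64 = 2^6)
Total heap work = (V+E) * ceil(log2(V)) = 213 * 6 = 1278


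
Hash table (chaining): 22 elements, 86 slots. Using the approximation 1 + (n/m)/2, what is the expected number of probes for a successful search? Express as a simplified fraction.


Computing expected probes:
alpha = 22/86
= 1 + alpha/2
= 1 + 22/(2*86)
= (2*86 + 22) / (2*86)
= 194/172 = 97/86


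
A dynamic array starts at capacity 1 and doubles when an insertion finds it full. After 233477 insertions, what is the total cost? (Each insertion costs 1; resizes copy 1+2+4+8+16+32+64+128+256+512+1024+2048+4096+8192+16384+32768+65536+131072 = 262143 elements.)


Insertion cost: 233477 (one per element)
Resizes occur just before inserting elements 2, 3, 5, 9, ...
Elements copied at each resize: 1 + 2 + 4 + 8 + 16 + 32 + 64 + 128 + 256 + 512 + 1024 + 2048 + 4096 + 8192 + 16384 + 32768 + 65536 + 131072
Sum of copies = 262143 (geometric series: 2^k - 1)
Total = 233477 + 262143 = 495620


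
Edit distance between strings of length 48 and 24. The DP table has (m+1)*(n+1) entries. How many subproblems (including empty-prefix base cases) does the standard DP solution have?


The table includes base cases (empty prefixes).
Rows: (m+1) = 49
Columns: (n+1) = 25
Total = 49 * 25 = 1225


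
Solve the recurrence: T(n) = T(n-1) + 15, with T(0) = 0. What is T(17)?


Unrolling the recurrence:
T(17) = T(16) + 15
       = T(15) + 15 + 15
       = T(14) + 15*3
       ...
       = T(0) + 15*17
       = 0 + 255 = 255


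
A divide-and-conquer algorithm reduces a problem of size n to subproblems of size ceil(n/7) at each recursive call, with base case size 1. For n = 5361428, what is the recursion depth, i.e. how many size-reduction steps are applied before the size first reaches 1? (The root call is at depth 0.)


Each step divides the size by 7 (rounding up); after k steps the size is ceil(n/7^k), which equals 1 exactly when 7^k >= n.
So the depth is the smallest k with 7^k >= 5361428, i.e. ceil(log_7(5361428)).
7^7 = 823543 < 5361428 <= 5764801 = 7^8
Recursion depth = 8


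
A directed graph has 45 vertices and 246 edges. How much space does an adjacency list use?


Adjacency list: one list head per vertex + one entry per edge
Vertex heads: 45
Edge entries: 246
Total = 45 + 246 = 291


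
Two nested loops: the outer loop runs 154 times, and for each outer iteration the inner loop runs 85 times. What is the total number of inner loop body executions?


Outer loop: 154 iterations
Inner loop: 85 iterations per outer iteration
Total = 154 * 85 = 13090


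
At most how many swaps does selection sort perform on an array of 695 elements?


Each of the 694 passes places one element in its final position.
Pass 1: swap minimum into position 0
Pass 2: swap minimum of remaining into position 1
...
Pass 694: last two elements, one swap
Maximum swaps = 695 - 1 = 694


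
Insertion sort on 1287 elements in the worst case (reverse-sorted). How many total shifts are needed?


In the worst case (reverse-sorted), each element shifts past all previous:
  Element 1: 1 shifts
  Element 2: 2 shifts
  Element 3: 3 shifts
  Element 4: 4 shifts
  Element 5: 5 shifts
  ...
  Element 1286: 1286 shifts
Total = 1 + 2 + ... + 1286
= 1287*(1287-1)/2 = 827541


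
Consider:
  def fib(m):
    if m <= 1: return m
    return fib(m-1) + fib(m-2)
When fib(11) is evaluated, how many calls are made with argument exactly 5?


Let N(m) = number of times fib(m) is called while evaluating fib(11).
N(11) = 1 (the initial call).
N(10) = 1 (only fib(11) calls it).
For 1 <= m <= 9: fib(m) is called by fib(m+1) and fib(m+2), so
  N(m) = N(m+1) + N(m+2).
fib(0) is called only by fib(2), so N(0) = N(2).
Walk down from m=11:
  N(11)=1, N(10)=1, N(9)=2, N(8)=3, N(7)=5, N(6)=8, N(5)=13
N(5) = 13


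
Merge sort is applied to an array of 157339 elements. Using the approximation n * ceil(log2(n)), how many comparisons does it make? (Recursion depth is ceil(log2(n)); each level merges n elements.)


Merge sort divides the array into halves recursively.
Number of levels = ceil(log2(157339)) = 18
At each level, approximately n = 157339 comparisons are needed for merging.
Total comparisons ~ n * ceil(log2(n)) = 157339 * 18 = 2832102


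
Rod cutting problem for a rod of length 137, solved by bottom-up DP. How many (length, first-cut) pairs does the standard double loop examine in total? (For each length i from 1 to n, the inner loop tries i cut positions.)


For each subproblem length i = 1..137, the inner loop considers i possible first cuts.
Total = 1 + 2 + ... + 137
= 137*(137+1)/2
= 137*138/2 = 9453


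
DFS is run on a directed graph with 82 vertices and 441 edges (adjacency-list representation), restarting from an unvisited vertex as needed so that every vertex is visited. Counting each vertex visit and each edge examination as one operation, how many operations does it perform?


A full DFS traversal processes each vertex exactly once (push/pop on stack).
Each directed edge is examined once.
V = 82, E = 441
V + E = 523


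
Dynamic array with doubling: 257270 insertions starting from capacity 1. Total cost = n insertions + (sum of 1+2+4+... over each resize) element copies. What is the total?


n = 257270
Insertion costs: 257270
Resizes copy 1, 2, 4, ... up to the largest power of 2 that is <= n-1 = 257269, i.e. 131072.
Copy costs = 1 + 2 + 4 + 8 + 16 + 32 + 64 + 128 + 256 + 512 + 1024 + 2048 + 4096 + 8192 + 16384 + 32768 + 65536 + 131072 = 262143
Total = 257270 + 262143 = 519413


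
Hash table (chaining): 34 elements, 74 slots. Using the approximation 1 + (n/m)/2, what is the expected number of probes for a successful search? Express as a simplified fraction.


Computing expected probes:
alpha = 34/74
= 1 + alpha/2
= 1 + 34/(2*74)
= (2*74 + 34) / (2*74)
= 182/148 = 91/74


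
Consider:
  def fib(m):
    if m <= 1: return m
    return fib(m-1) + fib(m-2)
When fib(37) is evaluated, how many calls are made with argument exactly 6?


Let N(m) = number of times fib(m) is called while evaluating fib(37).
N(37) = 1 (the initial call).
N(36) = 1 (only fib(37) calls it).
For 1 <= m <= 35: fib(m) is called by fib(m+1) and fib(m+2), so
  N(m) = N(m+1) + N(m+2).
fib(0) is called only by fib(2), so N(0) = N(2).
Walk down from m=37:
  N(37)=1, N(36)=1, N(35)=2, N(34)=3, N(33)=5, N(32)=8, N(31)=13, N(30)=21, N(29)=34, N(28)=55, N(27)=89, N(26)=144, N(25)=233, N(24)=377, N(23)=610, N(22)=987, N(21)=1597, N(20)=2584, N(19)=4181, N(18)=6765, N(17)=10946, N(16)=17711, N(15)=28657, N(14)=46368, N(13)=75025, N(12)=121393, N(11)=196418, N(10)=317811, N(9)=514229, N(8)=832040, N(7)=1346269, N(6)=2178309
N(6) = 2178309


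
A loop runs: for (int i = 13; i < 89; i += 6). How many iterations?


Loop starts at i = 13, increments by 6, stops when i >= 89.
Number of iterations = ceil((89 - 13) / 6)
= ceil(76 / 6)
= 13


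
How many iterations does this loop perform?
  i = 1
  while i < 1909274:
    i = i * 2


The loop variable doubles each iteration:
i = 1 -> 2 -> 4 -> 8 -> 16 -> 32 -> 64 -> 128 -> 256 -> 512 -> 1024 -> 2048 -> 4096 -> 8192 -> 16384 -> 32768 -> 65536 -> 131072 -> 262144 -> 524288 -> 1048576 -> 2097152 (stop, 2097152 >= 1909274)
Number of doublings = ceil(log2(1909274)) = 21


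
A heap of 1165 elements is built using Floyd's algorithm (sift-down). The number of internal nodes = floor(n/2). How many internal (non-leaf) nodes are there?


Leaf nodes occupy roughly half the array.
Sift-down is called for each internal node, starting from the last one.
Internal nodes = floor(n/2) = floor(1165/2) = 582


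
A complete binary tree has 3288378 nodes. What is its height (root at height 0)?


In a complete binary tree, level k holds nodes 2^k .. 2^(k+1)-1 (1-indexed).
Height = floor(log2(n)) = floor(log2(3288378)) = 21
Check: 2^21 = 2097152 <= 3288378 < 4194304 = 2^22


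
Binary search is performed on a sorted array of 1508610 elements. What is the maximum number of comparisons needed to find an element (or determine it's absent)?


Binary search halves the search space each comparison:
  Step 1: search space = 1508610 -> 754305
  Step 2: search space = 754305 -> 377152
  Step 3: search space = 377152 -> 188576
  Step 4: search space = 188576 -> 94288
  Step 5: search space = 94288 -> 47144
  Step 6: search space = 47144 -> 23572
  Step 7: search space = 23572 -> 11786
  Step 8: search space = 11786 -> 5893
  Step 9: search space = 5893 -> 2946
  Step 10: search space = 2946 -> 1473
  Step 11: search space = 1473 -> 736
  Step 12: search space = 736 -> 368
  Step 13: search space = 368 -> 184
  Step 14: search space = 184 -> 92
  Step 15: search space = 92 -> 46
  Step 16: search space = 46 -> 23
  Step 17: search space = 23 -> 11
  Step 18: search space = 11 -> 5
  Step 19: search space = 5 -> 2
  Step 20: search space = 2 -> 1
  Step 21: search space = 1 (final check)
Maximum comparisons = floor(log2(1508610)) + 1 = 20 + 1 = 21


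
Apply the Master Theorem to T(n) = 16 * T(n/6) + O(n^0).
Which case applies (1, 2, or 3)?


The Master Theorem: T(n) = a*T(n/b) + O(n^c)
  a = 16, b = 6, c = 0
log_b(a) = log_6(16) ~ 1.547
Compare b^c with a: 6^0 = 1 < 16, so c < log_b(a).
Since c < log_b(a), Case 1 applies.
T(n) = O(n^(log_6 16)) ~ O(n^1.547)
Master Theorem case = 1


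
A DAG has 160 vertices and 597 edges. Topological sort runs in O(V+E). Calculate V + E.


V = 160 (vertex processing)
E = 597 (edge processing)
V + E = 160 + 597 = 757


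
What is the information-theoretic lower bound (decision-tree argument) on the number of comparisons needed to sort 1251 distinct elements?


A binary decision tree of height h has at most 2^h leaves and needs at least n! of them, so h >= ceil(log2(n!)).
1251! is far too large to multiply out, so use Stirling's series:
  ln(n!) ~ n ln n - n + (1/2) ln(2 pi n) + 1/(12n)  (error below 1/(360 n^3), negligible here)
  ln(1251) = 7.1316985
  n ln n = 1251 * 7.1316985 = 8921.7548
  (1/2) ln(2 pi * 1251) = (1/2) ln(7860.2648) = 4.4848
  1/(12*1251) = 0.0001
  ln(1251!) ~ 8921.7548 - 1251 + 4.4848 + 0.0001 = 7675.2397
Convert to base 2: log2(1251!) = 7675.2397 / ln 2 = 7675.2397 / 0.69314718 = 11073.0303
ceil(11073.0303) = 11074


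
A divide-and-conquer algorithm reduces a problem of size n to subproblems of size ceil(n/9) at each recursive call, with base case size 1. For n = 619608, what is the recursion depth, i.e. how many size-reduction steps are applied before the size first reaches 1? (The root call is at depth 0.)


Each step divides the size by 9 (rounding up); after k steps the size is ceil(n/9^k), which equals 1 exactly when 9^k >= n.
So the depth is the smallest k with 9^k >= 619608, i.e. ceil(log_9(619608)).
9^6 = 531441 < 619608 <= 4782969 = 9^7
Recursion depth = 7


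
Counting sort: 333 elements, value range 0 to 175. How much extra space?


n = 333 (output array)
k = 176 (count array for 176 distinct values)
Extra space = 333 + 176 = 509


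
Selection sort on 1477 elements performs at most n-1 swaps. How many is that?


Each of the 1476 passes places one element in its final position.
Pass 1: swap minimum into position 0
Pass 2: swap minimum of remaining into position 1
...
Pass 1476: last two elements, one swap
Maximum swaps = 1477 - 1 = 1476


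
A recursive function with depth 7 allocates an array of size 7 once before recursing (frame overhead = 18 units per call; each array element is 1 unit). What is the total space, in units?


Array allocation: 7 units (allocated once)
Stack frames: 7 deep * 18 per frame = 126 units
Total = 7 + 126 = 133


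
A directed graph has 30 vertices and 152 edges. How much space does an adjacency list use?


Adjacency list: one list head per vertex + one entry per edge
Vertex heads: 30
Edge entries: 152
Total = 30 + 152 = 182


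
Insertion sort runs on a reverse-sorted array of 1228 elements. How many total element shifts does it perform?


Sum of shifts = 1 + 2 + 3 + ... + 1227
= 1228 * 1227 / 2
= 1506756 / 2
= 753378


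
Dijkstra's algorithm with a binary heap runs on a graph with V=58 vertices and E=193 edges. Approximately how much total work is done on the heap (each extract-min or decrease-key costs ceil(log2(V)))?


Dijkstra with a binary heap: each vertex is extracted once, each edge may relax once.
Each heap operation costs O(log V).
V + E = 58 + 193 = 251
ceil(log2(58)) = 6 (since 2^5 = 32 < 58 <= 64 = 2^6)
Total heap work = (V+E) * ceil(log2(V)) = 251 * 6 = 1506


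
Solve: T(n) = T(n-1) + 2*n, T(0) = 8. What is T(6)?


Expanding the recurrence:
T(6) = T(5) + 2*6
       = T(4) + 2*5 + 2*6
       ...
       = T(0) + 2*(1 + 2 + ... + 6)
       = 8 + 2 * 6*7/2
       = 8 + 2 * 21
       = 8 + 42 = 50


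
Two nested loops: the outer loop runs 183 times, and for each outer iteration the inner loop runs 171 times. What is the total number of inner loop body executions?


Outer loop: 183 iterations
Inner loop: 171 iterations per outer iteration
Total = 183 * 171 = 31293


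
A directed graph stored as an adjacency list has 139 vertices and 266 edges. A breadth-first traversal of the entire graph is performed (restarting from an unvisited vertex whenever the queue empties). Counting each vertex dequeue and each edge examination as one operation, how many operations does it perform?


A full BFS traversal dequeues each vertex once and examines each edge once.
Vertex visits: 139
Edge visits: 266
V + E = 139 + 266 = 405


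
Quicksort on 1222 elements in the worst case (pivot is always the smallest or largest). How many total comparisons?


In the worst case, each partition step picks the worst pivot:
  Partition 1: 1221 comparisons (n-1 elements to compare)
  Partition 2: 1220 comparisons
  Partition 3: 1219 comparisons
  Partition 4: 1218 comparisons
  Partition 5: 1217 comparisons
  ...
  Last partition: 0 comparisons
Total = (n-1) + (n-2) + ... + 1 + 0 = n*(n-1)/2
= 1222*1221/2 = 746031


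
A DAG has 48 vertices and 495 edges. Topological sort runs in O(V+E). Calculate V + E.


V = 48 (vertex processing)
E = 495 (edge processing)
V + E = 48 + 495 = 543


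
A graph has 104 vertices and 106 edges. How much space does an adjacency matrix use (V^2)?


Adjacency matrix: V x V grid of entries
Space = V^2 = 104^2 = 104 * 104 = 10816


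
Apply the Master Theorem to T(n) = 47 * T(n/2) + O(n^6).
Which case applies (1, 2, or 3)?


The Master Theorem: T(n) = a*T(n/b) + O(n^c)
  a = 47, b = 2, c = 6
log_b(a) = log_2(47) ~ 5.555
Compare b^c with a: 2^6 = 64 > 47, so c > log_b(a).
Since c > log_b(a), Case 3 applies.
T(n) = O(n^6)
Master Theorem case = 3


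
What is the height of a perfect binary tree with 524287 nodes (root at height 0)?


A perfect binary tree with 524287 nodes:
  524287 = 2^19 - 1
  Levels: 0, 1, ..., 18
  Height = 18


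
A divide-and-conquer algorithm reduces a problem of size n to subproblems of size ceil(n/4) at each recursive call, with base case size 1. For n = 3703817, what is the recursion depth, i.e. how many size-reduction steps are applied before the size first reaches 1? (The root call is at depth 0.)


Each step divides the size by 4 (rounding up); after k steps the size is ceil(n/4^k), which equals 1 exactly when 4^k >= n.
So the depth is the smallest k with 4^k >= 3703817, i.e. ceil(log_4(3703817)).
4^10 = 1048576 < 3703817 <= 4194304 = 4^11
Recursion depth = 11


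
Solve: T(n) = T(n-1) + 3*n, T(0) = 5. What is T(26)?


Expanding the recurrence:
T(26) = T(25) + 3*26
       = T(24) + 3*25 + 3*26
       ...
       = T(0) + 3*(1 + 2 + ... + 26)
       = 5 + 3 * 26*27/2
       = 5 + 3 * 351
       = 5 + 1053 = 1058


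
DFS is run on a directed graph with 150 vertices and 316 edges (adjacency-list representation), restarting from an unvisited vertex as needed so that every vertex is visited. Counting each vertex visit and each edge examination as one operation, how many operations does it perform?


A full DFS traversal processes each vertex exactly once (push/pop on stack).
Each directed edge is examined once.
V = 150, E = 316
V + E = 466


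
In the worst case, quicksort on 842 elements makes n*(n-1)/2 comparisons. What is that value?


Sum of comparisons per partition:
841 + 840 + ... + 1 + 0
= 842 * (842 - 1) / 2
= 842 * 841 / 2
= 354061


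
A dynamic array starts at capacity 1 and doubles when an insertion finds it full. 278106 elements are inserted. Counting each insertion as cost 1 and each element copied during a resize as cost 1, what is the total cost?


n = 278106
Insertion costs: 278106
Resizes copy 1, 2, 4, ... up to the largest power of 2 that is <= n-1 = 278105, i.e. 262144.
Copy costs = 1 + 2 + 4 + 8 + 16 + 32 + 64 + 128 + 256 + 512 + 1024 + 2048 + 4096 + 8192 + 16384 + 32768 + 65536 + 131072 + 262144 = 524287
Total = 278106 + 524287 = 802393
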